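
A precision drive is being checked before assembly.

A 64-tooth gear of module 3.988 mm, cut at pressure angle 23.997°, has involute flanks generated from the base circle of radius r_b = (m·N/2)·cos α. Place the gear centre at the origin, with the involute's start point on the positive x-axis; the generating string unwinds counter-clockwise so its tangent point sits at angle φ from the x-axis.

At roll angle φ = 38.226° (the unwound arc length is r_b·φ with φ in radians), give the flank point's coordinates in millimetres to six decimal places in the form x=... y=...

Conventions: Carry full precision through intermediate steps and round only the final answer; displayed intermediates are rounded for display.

topology: single-mesh involute geometry — m = 3.988, N = 64
pitch radius r_p = m·N/2 = 3.988·64/2 = 127.616000
base radius r_b = r_p·cos α = 127.616000·cos 23.997° = 116.585735
roll angle φ = 38.226° = 0.66716956 rad
x = r_b·(cos φ + φ·sin φ) = 139.716032
y = r_b·(sin φ − φ·cos φ) = 11.035122

x=139.716032 y=11.035122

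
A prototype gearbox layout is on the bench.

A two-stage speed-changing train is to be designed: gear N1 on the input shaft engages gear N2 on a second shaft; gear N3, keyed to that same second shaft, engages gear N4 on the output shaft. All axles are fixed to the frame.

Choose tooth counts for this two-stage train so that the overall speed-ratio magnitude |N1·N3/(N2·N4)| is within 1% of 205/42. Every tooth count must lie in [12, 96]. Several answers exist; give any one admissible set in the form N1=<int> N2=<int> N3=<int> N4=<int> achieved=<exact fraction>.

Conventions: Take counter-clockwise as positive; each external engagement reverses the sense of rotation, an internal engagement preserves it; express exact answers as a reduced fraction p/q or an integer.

N1=20 N2=12 N3=41 N4=14 achieved=205/42

2-stage fixed-axis compound train for ratio 205/42
target = 205/42 in lowest terms: an exact hit needs N1·N3 = k·205 and N2·N4 = k·42 for one integer k, every count in [12, 96]; additionally prefer no 1:1 stage (N1 ≠ N2, N3 ≠ N4)
k = 1…3: no 1:1-free in-range split of k·205 and k·42 into factor pairs; take k = 4
k = 4: N1·N3 = 820 = 20·41, N2·N4 = 168 = 12·14
achieved = 20·41/(12·14) = 205/42; |achieved − target| = 0 ≤ 41/840 ✓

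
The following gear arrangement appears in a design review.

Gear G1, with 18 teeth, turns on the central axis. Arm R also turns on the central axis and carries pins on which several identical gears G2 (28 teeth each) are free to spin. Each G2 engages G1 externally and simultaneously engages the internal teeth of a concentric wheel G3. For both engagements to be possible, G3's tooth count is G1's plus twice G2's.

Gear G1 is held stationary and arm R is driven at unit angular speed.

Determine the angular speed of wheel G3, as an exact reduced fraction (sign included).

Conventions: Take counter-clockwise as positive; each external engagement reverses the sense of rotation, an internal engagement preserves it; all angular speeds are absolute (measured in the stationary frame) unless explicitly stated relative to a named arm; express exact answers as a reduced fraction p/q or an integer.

class = planetary set [G3 = 18+2·28 = 74; Willis about the carrier]
ring teeth: 18 + 2·28 = 74
18(ω_sun−ω_arm) = −74(ω_ring−ω_arm),  ω_sun = 0, ω_arm = 1
ω_ring = 1 − (18/74)(0−1) = 46/37
exact speed ratio = 46/37

46/37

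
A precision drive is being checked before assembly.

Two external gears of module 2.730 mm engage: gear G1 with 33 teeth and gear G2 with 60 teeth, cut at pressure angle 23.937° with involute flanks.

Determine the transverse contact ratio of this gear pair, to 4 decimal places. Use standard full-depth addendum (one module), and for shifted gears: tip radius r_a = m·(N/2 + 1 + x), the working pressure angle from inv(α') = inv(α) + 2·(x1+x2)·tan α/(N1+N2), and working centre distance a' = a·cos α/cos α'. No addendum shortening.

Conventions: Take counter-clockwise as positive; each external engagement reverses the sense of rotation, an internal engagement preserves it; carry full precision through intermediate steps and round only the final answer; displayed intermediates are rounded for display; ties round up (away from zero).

single-mesh involute tooth geometry (33T engaging 60T at module 2.730)
base radii: r_b1 = 41.170776, r_b2 = 74.855956
tip radii: r_a1 = 47.775000, r_a2 = 84.630000
no profile shift: α' = α, a' = a
action lengths: √(r_a1²−r_b1²) = 24.236705, √(r_a2²−r_b2²) = 39.481930
base pitch p_b = π·m·cos α = 7.838897
CR = (24.236705 + 39.481930 − 126.945000·sin 23.93700°)/7.838897 = 1.557999
contact ratio ≈ 1.5580

1.5580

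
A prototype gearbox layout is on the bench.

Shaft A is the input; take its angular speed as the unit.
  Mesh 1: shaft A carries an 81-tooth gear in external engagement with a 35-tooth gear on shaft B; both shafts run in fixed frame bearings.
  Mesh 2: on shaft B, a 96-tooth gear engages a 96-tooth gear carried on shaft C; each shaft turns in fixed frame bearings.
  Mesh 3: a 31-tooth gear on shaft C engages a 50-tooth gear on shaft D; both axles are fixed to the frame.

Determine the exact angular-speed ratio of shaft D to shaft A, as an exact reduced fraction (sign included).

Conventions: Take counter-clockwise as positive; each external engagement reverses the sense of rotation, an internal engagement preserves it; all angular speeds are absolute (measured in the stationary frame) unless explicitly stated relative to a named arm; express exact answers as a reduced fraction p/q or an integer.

-2511/1750

class = fixed-axis compound train [3 meshes; 3 ratios multiply, 3 sense flips]
mesh 1 [81T→35T]: running ratio 81/35, sense −
mesh 2 [96T→96T]: running ratio 81/35, sense +
mesh 3 [31T→50T]: running ratio 2511/1750, sense −
ω_out/ω_in = -2511/1750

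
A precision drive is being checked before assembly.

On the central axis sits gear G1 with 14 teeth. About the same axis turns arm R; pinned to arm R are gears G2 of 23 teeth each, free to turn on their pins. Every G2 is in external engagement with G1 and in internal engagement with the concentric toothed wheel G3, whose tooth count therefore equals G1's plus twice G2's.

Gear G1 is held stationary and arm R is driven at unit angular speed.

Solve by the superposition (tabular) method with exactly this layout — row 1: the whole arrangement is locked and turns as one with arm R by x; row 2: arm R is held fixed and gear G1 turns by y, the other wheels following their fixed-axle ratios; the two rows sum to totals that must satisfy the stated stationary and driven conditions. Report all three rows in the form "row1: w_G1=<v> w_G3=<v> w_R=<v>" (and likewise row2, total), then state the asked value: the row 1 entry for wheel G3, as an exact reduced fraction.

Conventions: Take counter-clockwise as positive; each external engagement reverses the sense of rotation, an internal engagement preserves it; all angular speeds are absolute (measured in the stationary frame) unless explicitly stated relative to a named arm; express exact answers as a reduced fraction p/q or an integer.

recognized (axles ride arm R): planetary set, 14/23/60 teeth
superposition row 1 [locked train]: every member turns x
row 2 — arm fixed, fixed-axis ratios: sun y, ring −(14/60)·y, arm 0
boundary: total ω_sun = x + y = 0 and total ω_arm = x = 1  ⇒  y = -1, x = 1
row 2 ring = −(14/60)·(-1) = 7/30
totals (row 1 + row 2): sun 1 + (-1) = 0, ring 1 + 7/30 = 37/30, arm 1 + 0 = 1
asked cell (row1, ring) = 1

row1: w_G1=1 w_G3=1 w_R=1
row2: w_G1=-1 w_G3=7/30 w_R=0
total: w_G1=0 w_G3=37/30 w_R=1
asked value: 1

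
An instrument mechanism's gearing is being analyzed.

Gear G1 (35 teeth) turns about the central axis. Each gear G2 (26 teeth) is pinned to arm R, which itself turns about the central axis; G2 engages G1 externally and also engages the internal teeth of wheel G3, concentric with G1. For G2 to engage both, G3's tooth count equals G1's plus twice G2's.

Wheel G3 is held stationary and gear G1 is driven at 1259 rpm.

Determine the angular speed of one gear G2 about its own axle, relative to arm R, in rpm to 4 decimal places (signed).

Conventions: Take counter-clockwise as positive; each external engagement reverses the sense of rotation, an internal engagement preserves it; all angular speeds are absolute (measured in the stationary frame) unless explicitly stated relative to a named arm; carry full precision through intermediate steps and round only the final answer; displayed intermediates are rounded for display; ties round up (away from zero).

-1208.5924 rpm

topology: planetary set — G1 35T / G2 26T / G3 87T, arm = carrier (Willis)
normalise by the input: solve with ω_sun = 1, then scale by 1259 rpm
ring teeth: 35 + 2·26 = 87
35(ω_sun−ω_arm) = −87(ω_ring−ω_arm),  ω_ring = 0, ω_sun = 1
35(1−ω_arm) = −87(0−ω_arm)  ⇒  122·ω_arm = 35  ⇒  ω_arm = 35/122
sun–planet mesh: 35·(1−35/122) = −26·(ω_p−ω_arm)  ⇒  ω_p−ω_arm = -3045/3172
scale: ω_p−ω_arm = -3045/3172 × 1259 rpm = -1208.5924 rpm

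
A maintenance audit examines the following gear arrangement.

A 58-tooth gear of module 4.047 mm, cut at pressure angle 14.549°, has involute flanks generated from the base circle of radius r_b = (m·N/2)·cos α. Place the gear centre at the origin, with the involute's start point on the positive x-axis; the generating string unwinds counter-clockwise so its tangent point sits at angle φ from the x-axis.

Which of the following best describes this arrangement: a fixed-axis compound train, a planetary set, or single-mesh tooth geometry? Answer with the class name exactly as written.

single-mesh tooth geometry

single-mesh involute tooth geometry (58T wheel at module 4.047)
classification: single-mesh tooth geometry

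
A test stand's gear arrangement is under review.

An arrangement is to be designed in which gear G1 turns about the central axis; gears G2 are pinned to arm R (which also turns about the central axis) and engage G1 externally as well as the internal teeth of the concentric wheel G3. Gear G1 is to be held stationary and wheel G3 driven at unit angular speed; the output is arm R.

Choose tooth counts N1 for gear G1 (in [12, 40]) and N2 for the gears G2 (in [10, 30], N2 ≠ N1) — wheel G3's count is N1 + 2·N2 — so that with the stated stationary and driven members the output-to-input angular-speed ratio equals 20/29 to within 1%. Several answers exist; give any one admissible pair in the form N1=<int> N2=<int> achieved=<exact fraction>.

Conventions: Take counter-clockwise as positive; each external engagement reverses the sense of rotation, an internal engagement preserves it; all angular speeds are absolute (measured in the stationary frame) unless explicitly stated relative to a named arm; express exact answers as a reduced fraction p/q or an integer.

topology: planetary set — design target 20/29, arm = carrier (Willis)
Willis with ω_sun = 0: ω_arm/ω_ring = N3/(N1+N3); set equal to 20/29  ⇒  N3/N1 = (20/29)/(1 − 20/29) = 20/9
N3 = N1 + 2·N2  ⇒  N2/N1 = (N3/N1 − 1)/2 = (20/9 − 1)/2 = 11/18
smallest multiple with N1 ≥ 12 and N2 ≥ 10: k = 1  ⇒  N1 = 1·18 = 18, N2 = 1·11 = 11 (N1 ≤ 40, N2 ≤ 30, N2 ≠ N1 ✓), N3 = 18 + 2·11 = 40
check: N3/(N1+N3) with N1 = 18, N3 = 40 gives 20/29; |achieved − target| = 0 ≤ 1/145 ✓

N1=18 N2=11 achieved=20/29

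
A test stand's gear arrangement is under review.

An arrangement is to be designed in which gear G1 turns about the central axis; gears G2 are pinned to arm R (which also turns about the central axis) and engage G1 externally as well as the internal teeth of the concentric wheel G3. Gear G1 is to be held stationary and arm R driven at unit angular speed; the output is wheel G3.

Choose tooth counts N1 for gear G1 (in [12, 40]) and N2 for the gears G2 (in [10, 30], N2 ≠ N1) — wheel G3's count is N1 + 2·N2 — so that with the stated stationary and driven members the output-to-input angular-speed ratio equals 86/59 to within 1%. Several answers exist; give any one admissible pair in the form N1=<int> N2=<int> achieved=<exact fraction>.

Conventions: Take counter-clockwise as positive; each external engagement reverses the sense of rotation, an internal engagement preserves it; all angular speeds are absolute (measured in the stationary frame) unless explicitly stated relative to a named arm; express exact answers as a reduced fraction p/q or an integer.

N1=27 N2=16 achieved=86/59

design class (target 86/59): planetary set
Willis with ω_sun = 0: ω_ring/ω_arm = (N1+N3)/N3; set equal to 86/59  ⇒  N3/N1 = 1/(86/59 − 1) = 59/27
N3 = N1 + 2·N2  ⇒  N2/N1 = (N3/N1 − 1)/2 = (59/27 − 1)/2 = 16/27
smallest multiple with N1 ≥ 12 and N2 ≥ 10: k = 1  ⇒  N1 = 1·27 = 27, N2 = 1·16 = 16 (N1 ≤ 40, N2 ≤ 30, N2 ≠ N1 ✓), N3 = 27 + 2·16 = 59
check: (N1+N3)/N3 with N1 = 27, N3 = 59 gives 86/59; |achieved − target| = 0 ≤ 43/2950 ✓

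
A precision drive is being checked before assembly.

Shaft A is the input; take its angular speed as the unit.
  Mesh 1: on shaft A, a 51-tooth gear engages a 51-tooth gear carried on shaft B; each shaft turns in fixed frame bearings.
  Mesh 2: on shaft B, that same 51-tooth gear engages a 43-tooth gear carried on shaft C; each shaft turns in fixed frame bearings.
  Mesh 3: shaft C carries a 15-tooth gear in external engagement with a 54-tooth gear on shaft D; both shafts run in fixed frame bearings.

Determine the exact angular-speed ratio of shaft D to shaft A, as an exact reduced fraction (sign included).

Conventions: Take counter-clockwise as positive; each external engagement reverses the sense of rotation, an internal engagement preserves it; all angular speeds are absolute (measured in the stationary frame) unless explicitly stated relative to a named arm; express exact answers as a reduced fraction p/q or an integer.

-85/258

class = fixed-axis compound train [3 meshes; 3 ratios multiply, 3 sense flips]
mesh 1 [51T→51T]: running ratio 1, sense −
mesh 2 [51T→43T]: running ratio 51/43, sense +
mesh 3 [15T→54T]: running ratio 85/258, sense −
ω_out/ω_in = -85/258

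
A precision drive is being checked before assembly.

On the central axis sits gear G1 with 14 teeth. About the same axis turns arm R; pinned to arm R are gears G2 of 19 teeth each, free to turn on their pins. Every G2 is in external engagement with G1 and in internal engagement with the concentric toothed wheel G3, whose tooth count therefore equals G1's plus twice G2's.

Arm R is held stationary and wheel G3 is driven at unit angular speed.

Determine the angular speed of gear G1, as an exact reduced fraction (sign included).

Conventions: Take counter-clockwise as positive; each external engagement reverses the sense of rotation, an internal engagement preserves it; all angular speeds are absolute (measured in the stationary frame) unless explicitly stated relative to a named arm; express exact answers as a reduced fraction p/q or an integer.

-26/7

topology: planetary set — G1 14T / G2 19T / G3 52T, arm = carrier (Willis)
ring teeth: 14 + 2·19 = 52
14(ω_sun−ω_arm) = −52(ω_ring−ω_arm),  ω_arm = 0, ω_ring = 1
ω_sun = 0 − (52/14)(1−0) = -26/7
exact speed ratio = -26/7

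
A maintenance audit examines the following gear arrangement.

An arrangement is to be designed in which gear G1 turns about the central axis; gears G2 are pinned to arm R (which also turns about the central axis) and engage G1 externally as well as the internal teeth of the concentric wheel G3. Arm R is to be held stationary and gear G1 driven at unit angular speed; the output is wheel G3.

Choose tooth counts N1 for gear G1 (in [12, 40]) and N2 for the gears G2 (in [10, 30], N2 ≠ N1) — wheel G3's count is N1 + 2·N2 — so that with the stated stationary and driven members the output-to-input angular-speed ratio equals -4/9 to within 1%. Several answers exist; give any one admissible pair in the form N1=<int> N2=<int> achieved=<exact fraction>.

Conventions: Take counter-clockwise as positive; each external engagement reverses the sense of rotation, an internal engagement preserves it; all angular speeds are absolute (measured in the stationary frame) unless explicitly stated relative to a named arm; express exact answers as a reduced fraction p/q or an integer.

topology: planetary set — design target -4/9, arm = carrier (Willis)
Willis with ω_arm = 0: ω_ring/ω_sun = −N1/N3; set equal to -4/9  ⇒  N3/N1 = −1/(-4/9) = 9/4
N3 = N1 + 2·N2  ⇒  N2/N1 = (N3/N1 − 1)/2 = (9/4 − 1)/2 = 5/8
smallest multiple with N1 ≥ 12 and N2 ≥ 10: k = 2  ⇒  N1 = 2·8 = 16, N2 = 2·5 = 10 (N1 ≤ 40, N2 ≤ 30, N2 ≠ N1 ✓), N3 = 16 + 2·10 = 36
check: −N1/N3 with N1 = 16, N3 = 36 gives -4/9; |achieved − target| = 0 ≤ 1/225 ✓

N1=16 N2=10 achieved=-4/9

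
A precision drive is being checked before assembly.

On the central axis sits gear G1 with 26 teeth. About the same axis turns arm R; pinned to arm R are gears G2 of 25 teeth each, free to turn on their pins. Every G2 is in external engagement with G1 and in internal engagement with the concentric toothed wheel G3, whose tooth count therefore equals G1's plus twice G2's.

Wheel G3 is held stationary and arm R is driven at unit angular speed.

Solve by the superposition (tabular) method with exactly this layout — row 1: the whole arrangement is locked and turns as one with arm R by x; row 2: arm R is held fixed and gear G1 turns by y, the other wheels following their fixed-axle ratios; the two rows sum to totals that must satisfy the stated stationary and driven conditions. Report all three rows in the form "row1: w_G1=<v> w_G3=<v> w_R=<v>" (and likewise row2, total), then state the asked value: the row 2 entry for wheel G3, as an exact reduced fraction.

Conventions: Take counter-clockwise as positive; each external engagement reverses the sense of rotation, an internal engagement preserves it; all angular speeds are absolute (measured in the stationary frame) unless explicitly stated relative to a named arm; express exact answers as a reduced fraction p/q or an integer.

planetary set (26T centre, 25T on arm, 76T internal) — Willis relation
superposition row 1 [locked train]: every member turns x
superposition row 2 [arm held]: sun y, ring −(26/76)·y, arm 0
boundary: total ω_ring = x − (26/76)·y = 0 and total ω_arm = x = 1  ⇒  y = 38/13, x = 1
row 2 ring = −(26/76)·38/13 = -1
totals (row 1 + row 2): sun 1 + 38/13 = 51/13, ring 1 + (-1) = 0, arm 1 + 0 = 1
asked cell (row2, ring) = -1

row1: w_G1=1 w_G3=1 w_R=1
row2: w_G1=38/13 w_G3=-1 w_R=0
total: w_G1=51/13 w_G3=0 w_R=1
asked value: -1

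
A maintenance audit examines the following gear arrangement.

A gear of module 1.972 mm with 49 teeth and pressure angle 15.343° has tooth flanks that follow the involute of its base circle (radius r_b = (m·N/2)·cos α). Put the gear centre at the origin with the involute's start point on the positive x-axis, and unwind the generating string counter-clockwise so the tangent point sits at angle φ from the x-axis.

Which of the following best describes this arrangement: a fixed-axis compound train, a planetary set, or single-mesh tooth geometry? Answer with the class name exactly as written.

single-mesh tooth geometry

class = single-mesh tooth geometry [base-circle involute, m = 1.972, 49T]
classification: single-mesh tooth geometry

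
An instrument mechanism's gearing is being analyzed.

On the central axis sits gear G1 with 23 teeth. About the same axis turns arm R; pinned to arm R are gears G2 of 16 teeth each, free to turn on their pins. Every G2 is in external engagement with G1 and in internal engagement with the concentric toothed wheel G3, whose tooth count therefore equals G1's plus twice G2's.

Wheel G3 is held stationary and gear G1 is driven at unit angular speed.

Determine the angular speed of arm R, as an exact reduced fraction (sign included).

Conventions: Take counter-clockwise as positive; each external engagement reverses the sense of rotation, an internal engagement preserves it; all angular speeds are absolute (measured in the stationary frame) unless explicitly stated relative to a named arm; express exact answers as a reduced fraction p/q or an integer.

class = planetary set [G3 = 23+2·16 = 55; Willis about the carrier]
ring teeth: 23 + 2·16 = 55
23(ω_sun−ω_arm) = −55(ω_ring−ω_arm),  ω_ring = 0, ω_sun = 1
23(1−ω_arm) = −55(0−ω_arm)  ⇒  78·ω_arm = 23  ⇒  ω_arm = 23/78
exact speed ratio = 23/78

23/78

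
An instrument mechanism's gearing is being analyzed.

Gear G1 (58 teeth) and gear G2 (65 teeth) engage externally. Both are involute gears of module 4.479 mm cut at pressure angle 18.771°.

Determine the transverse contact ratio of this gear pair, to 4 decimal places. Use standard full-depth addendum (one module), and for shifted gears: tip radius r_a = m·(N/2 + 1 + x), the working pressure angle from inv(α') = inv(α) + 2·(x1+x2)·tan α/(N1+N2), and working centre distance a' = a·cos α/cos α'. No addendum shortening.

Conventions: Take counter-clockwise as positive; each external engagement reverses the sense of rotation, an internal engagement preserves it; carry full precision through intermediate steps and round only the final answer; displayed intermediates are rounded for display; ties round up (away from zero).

class = single-mesh tooth geometry [involute pair 58T × 65T, m = 4.479]
base radii: r_b1 = 122.982390, r_b2 = 137.825093
tip radii: r_a1 = 134.370000, r_a2 = 150.046500
no profile shift: α' = α, a' = a
action lengths: √(r_a1²−r_b1²) = 54.135280, √(r_a2²−r_b2²) = 59.314383
base pitch p_b = π·m·cos α = 13.322778
CR = (54.135280 + 59.314383 − 275.458500·sin 18.77100°)/13.322778 = 1.862287
contact ratio ≈ 1.8623

1.8623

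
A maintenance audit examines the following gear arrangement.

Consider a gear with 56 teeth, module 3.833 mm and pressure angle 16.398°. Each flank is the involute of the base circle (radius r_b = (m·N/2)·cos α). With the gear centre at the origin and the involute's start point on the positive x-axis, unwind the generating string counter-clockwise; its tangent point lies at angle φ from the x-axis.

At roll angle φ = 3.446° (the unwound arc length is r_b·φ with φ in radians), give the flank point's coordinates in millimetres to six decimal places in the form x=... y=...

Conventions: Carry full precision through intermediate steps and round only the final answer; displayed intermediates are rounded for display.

class = single-mesh tooth geometry [base-circle involute, m = 3.833, 56T]
pitch radius r_p = m·N/2 = 3.833·56/2 = 107.324000
base radius r_b = r_p·cos α = 107.324000·cos 16.398° = 102.958471
roll angle φ = 3.446° = 0.06014405 rad
x = r_b·(cos φ + φ·sin φ) = 103.144518
y = r_b·(sin φ − φ·cos φ) = 0.007464

x=103.144518 y=0.007464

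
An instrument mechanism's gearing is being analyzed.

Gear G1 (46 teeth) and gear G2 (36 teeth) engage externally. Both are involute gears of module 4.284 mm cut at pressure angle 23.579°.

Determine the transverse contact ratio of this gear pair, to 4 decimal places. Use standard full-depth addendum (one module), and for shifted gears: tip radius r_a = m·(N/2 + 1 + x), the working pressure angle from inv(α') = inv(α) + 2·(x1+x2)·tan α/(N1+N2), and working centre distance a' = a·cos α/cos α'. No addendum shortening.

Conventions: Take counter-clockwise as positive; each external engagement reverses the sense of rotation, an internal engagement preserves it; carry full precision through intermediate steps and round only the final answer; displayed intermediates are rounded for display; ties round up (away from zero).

recognized (one external pair, fixed centres): single-mesh tooth geometry, m = 4.284, N1 = 46, N2 = 36
base radii: r_b1 = 90.305505, r_b2 = 70.673873
tip radii: r_a1 = 102.816000, r_a2 = 81.396000
no profile shift: α' = α, a' = a
action lengths: √(r_a1²−r_b1²) = 49.153288, √(r_a2²−r_b2²) = 40.379605
base pitch p_b = π·m·cos α = 12.334918
CR = (49.153288 + 40.379605 − 175.644000·sin 23.57900°)/12.334918 = 1.562474
contact ratio ≈ 1.5625

1.5625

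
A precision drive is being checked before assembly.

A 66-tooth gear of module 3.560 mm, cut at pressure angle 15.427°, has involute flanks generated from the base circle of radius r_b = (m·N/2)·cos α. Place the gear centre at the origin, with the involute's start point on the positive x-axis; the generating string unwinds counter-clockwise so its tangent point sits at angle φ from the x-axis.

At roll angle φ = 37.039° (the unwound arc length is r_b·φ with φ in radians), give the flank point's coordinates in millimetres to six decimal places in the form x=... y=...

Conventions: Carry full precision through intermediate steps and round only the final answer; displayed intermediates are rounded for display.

x=134.494865 y=9.778162

recognized (one wheel, involute flank): single-mesh tooth geometry, m = 3.560, N = 66
pitch radius r_p = m·N/2 = 3.560·66/2 = 117.480000
base radius r_b = r_p·cos α = 117.480000·cos 15.427° = 113.247214
roll angle φ = 37.039° = 0.64645250 rad
x = r_b·(cos φ + φ·sin φ) = 134.494865
y = r_b·(sin φ − φ·cos φ) = 9.778162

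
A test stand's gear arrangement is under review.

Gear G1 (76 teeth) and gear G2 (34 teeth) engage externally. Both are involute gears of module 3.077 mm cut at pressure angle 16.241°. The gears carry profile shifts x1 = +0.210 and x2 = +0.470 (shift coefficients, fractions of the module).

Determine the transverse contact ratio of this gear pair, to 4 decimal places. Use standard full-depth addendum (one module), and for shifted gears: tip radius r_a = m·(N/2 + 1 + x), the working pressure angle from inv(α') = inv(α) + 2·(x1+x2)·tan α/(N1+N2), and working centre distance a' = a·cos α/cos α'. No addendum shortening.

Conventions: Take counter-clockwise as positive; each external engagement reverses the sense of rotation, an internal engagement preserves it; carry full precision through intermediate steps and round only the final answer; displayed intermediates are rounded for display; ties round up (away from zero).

1.8176

class = single-mesh tooth geometry [involute pair 76T × 34T, m = 3.077]
base radii: r_b1 = 112.259927, r_b2 = 50.221546
tip radii: r_a1 = 120.649170, r_a2 = 56.832190
inv(α') = inv(16.241°) + 2·(+0.210+0.470)·tan α/(76+34) = 0.01144564  ⇒  α' = 18.36394°
a' = a·cos α / cos α' = 169.2350·cos 16.241°/cos 18.36394° = 171.199919
action lengths: √(r_a1²−r_b1²) = 44.203291, √(r_a2²−r_b2²) = 26.602520
base pitch p_b = π·m·cos α = 9.280920
CR = (44.203291 + 26.602520 − 171.199919·sin 18.36394°)/9.280920 = 1.817597
contact ratio ≈ 1.8176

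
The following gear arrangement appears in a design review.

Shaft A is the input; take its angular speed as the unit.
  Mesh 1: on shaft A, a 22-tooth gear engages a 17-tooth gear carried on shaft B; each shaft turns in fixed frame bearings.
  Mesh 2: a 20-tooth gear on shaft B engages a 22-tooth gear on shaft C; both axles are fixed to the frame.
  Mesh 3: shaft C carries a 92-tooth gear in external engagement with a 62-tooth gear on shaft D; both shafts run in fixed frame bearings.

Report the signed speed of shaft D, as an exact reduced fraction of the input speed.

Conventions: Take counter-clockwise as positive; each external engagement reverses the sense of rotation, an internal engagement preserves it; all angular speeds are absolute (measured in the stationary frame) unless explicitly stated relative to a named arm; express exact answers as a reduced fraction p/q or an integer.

3-mesh fixed-axis compound train (all bearings frame-fixed)
mesh 1 [22T→17T]: |ω|/ω_in = 1×22/17 = 22/17, sense flips to −
mesh 2 [20T→22T]: |ω|/ω_in = (22/17)×20/22 = 20/17, sense flips to +
mesh 3 [92T→62T]: |ω|/ω_in = (20/17)×92/62 = 920/527, sense flips to −
signed output speed (× input speed) = -920/527

-920/527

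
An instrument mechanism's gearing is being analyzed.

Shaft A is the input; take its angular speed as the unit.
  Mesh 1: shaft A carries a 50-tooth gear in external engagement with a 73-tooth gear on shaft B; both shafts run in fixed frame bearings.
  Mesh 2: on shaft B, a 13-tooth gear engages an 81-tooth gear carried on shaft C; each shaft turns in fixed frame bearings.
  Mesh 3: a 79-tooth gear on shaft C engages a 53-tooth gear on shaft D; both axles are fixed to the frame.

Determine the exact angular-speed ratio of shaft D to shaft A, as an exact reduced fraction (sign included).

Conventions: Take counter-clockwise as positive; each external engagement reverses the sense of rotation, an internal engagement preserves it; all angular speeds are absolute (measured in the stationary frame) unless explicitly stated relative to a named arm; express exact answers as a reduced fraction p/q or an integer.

class = fixed-axis compound train [3 meshes; 3 ratios multiply, 3 sense flips]
mesh 1 [50T→73T]: running ratio 50/73, sense −
mesh 2 [13T→81T]: running ratio 650/5913, sense +
mesh 3 [79T→53T]: running ratio 51350/313389, sense −
ω_out/ω_in = -51350/313389

-51350/313389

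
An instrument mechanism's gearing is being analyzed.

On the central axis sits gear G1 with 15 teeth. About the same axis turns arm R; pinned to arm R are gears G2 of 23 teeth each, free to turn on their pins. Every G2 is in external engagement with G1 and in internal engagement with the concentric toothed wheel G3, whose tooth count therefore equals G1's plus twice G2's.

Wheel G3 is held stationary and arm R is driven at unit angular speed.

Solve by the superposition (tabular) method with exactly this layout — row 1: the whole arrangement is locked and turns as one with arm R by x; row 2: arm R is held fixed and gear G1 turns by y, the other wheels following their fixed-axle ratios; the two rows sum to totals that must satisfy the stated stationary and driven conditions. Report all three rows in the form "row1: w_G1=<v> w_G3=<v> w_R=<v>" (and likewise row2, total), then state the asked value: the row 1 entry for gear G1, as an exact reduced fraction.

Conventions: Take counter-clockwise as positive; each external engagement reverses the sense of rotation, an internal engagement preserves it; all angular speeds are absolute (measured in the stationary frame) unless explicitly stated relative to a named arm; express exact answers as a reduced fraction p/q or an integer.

row1: w_G1=1 w_G3=1 w_R=1
row2: w_G1=61/15 w_G3=-1 w_R=0
total: w_G1=76/15 w_G3=0 w_R=1
asked value: 1

recognized (axles ride arm R): planetary set, 15/23/61 teeth
row 1 (train locked, turned with arm): all members turn x
row 2 — arm fixed, fixed-axis ratios: sun y, ring −(15/61)·y, arm 0
boundary: total ω_ring = x − (15/61)·y = 0 and total ω_arm = x = 1  ⇒  y = 61/15, x = 1
row 2 ring = −(15/61)·61/15 = -1
totals (row 1 + row 2): sun 1 + 61/15 = 76/15, ring 1 + (-1) = 0, arm 1 + 0 = 1
asked cell (row1, sun) = 1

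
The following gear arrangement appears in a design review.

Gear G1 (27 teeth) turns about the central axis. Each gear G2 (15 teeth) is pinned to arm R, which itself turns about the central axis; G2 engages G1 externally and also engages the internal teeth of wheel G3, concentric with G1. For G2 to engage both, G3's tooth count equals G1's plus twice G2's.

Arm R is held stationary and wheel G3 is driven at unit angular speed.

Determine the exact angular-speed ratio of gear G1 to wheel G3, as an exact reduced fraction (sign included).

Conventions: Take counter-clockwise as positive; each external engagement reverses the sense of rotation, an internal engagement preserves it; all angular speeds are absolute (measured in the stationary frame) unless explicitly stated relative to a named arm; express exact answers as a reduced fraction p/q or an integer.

-19/9

class = planetary set [G3 = 27+2·15 = 57; Willis about the carrier]
ring teeth: 27 + 2·15 = 57
27(ω_sun−ω_arm) = −57(ω_ring−ω_arm),  ω_arm = 0, ω_ring = 1
ω_sun = 0 − (57/27)(1−0) = -19/9
ω_out/ω_in = -19/9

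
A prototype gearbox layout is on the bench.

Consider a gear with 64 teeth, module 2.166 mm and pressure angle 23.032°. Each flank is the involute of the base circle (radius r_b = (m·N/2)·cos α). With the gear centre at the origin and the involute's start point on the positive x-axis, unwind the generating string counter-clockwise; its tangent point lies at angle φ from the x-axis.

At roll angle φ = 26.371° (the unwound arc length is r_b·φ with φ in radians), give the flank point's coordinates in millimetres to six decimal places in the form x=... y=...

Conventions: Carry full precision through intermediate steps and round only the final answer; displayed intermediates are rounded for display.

x=70.189579 y=2.029523

single-mesh involute tooth geometry (64T wheel at module 2.166)
pitch radius r_p = m·N/2 = 2.166·64/2 = 69.312000
base radius r_b = r_p·cos α = 69.312000·cos 23.032° = 63.786897
roll angle φ = 26.371° = 0.46026078 rad
x = r_b·(cos φ + φ·sin φ) = 70.189579
y = r_b·(sin φ − φ·cos φ) = 2.029523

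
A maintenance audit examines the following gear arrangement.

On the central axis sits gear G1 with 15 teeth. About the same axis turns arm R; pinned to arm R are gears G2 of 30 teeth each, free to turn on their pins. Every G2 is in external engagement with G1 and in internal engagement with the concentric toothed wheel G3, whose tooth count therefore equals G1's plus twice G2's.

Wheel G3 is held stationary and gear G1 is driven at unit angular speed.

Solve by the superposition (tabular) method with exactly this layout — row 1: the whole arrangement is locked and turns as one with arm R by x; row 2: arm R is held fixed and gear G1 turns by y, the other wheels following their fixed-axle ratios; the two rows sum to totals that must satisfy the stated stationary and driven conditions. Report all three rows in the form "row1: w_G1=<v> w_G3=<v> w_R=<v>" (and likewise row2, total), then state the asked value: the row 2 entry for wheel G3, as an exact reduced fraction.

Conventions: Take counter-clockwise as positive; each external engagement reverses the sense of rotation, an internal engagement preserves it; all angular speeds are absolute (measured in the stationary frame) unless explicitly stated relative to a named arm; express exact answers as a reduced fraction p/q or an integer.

row1: w_G1=1/6 w_G3=1/6 w_R=1/6
row2: w_G1=5/6 w_G3=-1/6 w_R=0
total: w_G1=1 w_G3=0 w_R=1/6
asked value: -1/6

class = planetary set [G3 = 15+2·30 = 75; Willis about the carrier]
row 1 — lock + rotate with arm: ω_sun = ω_ring = ω_arm = x
superposition row 2 [arm held]: sun y, ring −(15/75)·y, arm 0
boundary: total ω_ring = x − (15/75)·y = 0 and total ω_sun = x + y = 1  ⇒  y = 5/6, x = 1/6
row 2 ring = −(15/75)·5/6 = -1/6
totals (row 1 + row 2): sun 1/6 + 5/6 = 1, ring 1/6 + (-1/6) = 0, arm 1/6 + 0 = 1/6
asked cell (row2, ring) = -1/6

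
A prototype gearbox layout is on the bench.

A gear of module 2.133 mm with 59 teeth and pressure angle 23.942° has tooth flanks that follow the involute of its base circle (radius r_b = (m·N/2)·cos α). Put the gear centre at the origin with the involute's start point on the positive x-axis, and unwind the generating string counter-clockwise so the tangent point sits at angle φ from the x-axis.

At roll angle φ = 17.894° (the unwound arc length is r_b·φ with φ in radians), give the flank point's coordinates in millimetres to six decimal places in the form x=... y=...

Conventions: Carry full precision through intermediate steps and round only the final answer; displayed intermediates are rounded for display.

x=60.245983 y=0.578269

topology: single-mesh involute geometry — m = 2.133, N = 59
pitch radius r_p = m·N/2 = 2.133·59/2 = 62.923500
base radius r_b = r_p·cos α = 62.923500·cos 23.942° = 57.509356
roll angle φ = 17.894° = 0.31230922 rad
x = r_b·(cos φ + φ·sin φ) = 60.245983
y = r_b·(sin φ − φ·cos φ) = 0.578269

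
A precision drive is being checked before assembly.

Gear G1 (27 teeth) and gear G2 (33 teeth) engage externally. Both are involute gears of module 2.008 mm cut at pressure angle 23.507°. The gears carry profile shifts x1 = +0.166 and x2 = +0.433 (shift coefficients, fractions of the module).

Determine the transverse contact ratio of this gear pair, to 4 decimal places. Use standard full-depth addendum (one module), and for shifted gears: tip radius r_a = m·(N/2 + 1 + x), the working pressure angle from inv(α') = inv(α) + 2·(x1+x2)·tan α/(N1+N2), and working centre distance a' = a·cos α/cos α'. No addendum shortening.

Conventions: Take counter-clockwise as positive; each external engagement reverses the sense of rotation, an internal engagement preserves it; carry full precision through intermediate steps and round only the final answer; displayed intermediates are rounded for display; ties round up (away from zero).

recognized (one external pair, fixed centres): single-mesh tooth geometry, m = 2.008, N1 = 27, N2 = 33
base radii: r_b1 = 24.858344, r_b2 = 30.382420
tip radii: r_a1 = 29.449328, r_a2 = 36.009464
inv(α') = inv(23.507°) + 2·(+0.166+0.433)·tan α/(27+33) = 0.03336776  ⇒  α' = 25.85962°
a' = a·cos α / cos α' = 60.2400·cos 23.507°/cos 25.85962° = 61.387807
action lengths: √(r_a1²−r_b1²) = 15.790050, √(r_a2²−r_b2²) = 19.328478
base pitch p_b = π·m·cos α = 5.784799
CR = (15.790050 + 19.328478 − 61.387807·sin 25.85962°)/5.784799 = 1.442254
contact ratio ≈ 1.4423

1.4423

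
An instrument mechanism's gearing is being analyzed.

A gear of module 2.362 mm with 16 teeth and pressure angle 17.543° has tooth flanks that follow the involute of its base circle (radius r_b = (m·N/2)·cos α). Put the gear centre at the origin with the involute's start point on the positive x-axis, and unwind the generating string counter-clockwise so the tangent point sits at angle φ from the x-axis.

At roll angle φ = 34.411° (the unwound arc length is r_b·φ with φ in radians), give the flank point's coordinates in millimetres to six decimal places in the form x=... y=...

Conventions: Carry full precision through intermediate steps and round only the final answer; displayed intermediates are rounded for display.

x=20.979386 y=1.254708

recognized (one wheel, involute flank): single-mesh tooth geometry, m = 2.362, N = 16
pitch radius r_p = m·N/2 = 2.362·16/2 = 18.896000
base radius r_b = r_p·cos α = 18.896000·cos 17.543° = 18.017166
roll angle φ = 34.411° = 0.60058525 rad
x = r_b·(cos φ + φ·sin φ) = 20.979386
y = r_b·(sin φ − φ·cos φ) = 1.254708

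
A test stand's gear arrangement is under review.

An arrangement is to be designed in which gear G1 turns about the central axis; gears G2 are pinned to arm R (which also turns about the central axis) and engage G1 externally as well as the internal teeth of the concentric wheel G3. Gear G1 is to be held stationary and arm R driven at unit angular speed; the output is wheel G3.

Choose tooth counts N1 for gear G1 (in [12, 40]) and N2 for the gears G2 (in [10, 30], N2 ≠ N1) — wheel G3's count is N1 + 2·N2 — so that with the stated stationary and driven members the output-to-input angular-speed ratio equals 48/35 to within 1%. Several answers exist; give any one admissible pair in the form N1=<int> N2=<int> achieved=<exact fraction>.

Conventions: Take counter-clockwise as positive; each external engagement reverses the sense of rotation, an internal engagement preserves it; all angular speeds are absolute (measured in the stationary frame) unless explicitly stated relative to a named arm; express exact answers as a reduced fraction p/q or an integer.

N1=13 N2=11 achieved=48/35

design class (target 48/35): planetary set
Willis with ω_sun = 0: ω_ring/ω_arm = (N1+N3)/N3; set equal to 48/35  ⇒  N3/N1 = 1/(48/35 − 1) = 35/13
N3 = N1 + 2·N2  ⇒  N2/N1 = (N3/N1 − 1)/2 = (35/13 − 1)/2 = 11/13
smallest multiple with N1 ≥ 12 and N2 ≥ 10: k = 1  ⇒  N1 = 1·13 = 13, N2 = 1·11 = 11 (N1 ≤ 40, N2 ≤ 30, N2 ≠ N1 ✓), N3 = 13 + 2·11 = 35
check: (N1+N3)/N3 with N1 = 13, N3 = 35 gives 48/35; |achieved − target| = 0 ≤ 12/875 ✓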